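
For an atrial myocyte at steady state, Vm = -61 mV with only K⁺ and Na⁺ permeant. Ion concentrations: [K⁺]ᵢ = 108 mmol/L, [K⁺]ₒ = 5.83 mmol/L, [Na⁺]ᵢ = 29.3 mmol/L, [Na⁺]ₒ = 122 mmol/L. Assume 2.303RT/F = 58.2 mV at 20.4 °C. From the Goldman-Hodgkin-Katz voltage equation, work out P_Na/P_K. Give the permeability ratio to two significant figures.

Let α = P_Na/P_K. GHK: Vm = 58.2·log₁₀[(Kₒ + α·Naₒ)/(Kᵢ + α·Naᵢ)].
10^(Vm/58.2) = 10^(-61.0/58.2) = 0.089514
So 0.089514·(Kᵢ + α·Naᵢ) = Kₒ + α·Naₒ → α = (0.089514·108.0 − 5.83) / (122.0 − 0.089514·29.3)
α = (9.667 − 5.83) / (122.0 − 2.623) = 3.837/119.4 = 0.03215

0.032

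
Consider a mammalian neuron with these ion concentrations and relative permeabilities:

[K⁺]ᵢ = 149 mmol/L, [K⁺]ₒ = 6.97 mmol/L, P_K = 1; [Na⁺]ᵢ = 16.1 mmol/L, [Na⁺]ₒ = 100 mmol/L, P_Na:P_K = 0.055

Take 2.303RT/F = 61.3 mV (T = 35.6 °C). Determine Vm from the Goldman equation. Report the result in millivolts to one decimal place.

-66.2 mV

Vm = 61.3 · log₁₀[(Σ P·[cation]ₒ + Σ P·[anion]ᵢ) / (Σ P·[cation]ᵢ + Σ P·[anion]ₒ)]
Numerator = 1×6.97 + 0.055×100 = 12.47
Denominator = 1×149 + 0.055×16.1 = 149.9
Vm = 61.3 · log₁₀(0.083197) = 61.3 × (-1.0799) = -66.20 mV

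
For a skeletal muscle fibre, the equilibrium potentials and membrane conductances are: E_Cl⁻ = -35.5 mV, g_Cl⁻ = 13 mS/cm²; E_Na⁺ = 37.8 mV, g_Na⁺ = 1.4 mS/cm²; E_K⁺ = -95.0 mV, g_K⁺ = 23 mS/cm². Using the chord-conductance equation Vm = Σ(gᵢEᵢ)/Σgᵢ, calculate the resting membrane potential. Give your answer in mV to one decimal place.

-69.3 mV

Σ gᵢEᵢ = 13·(-35.5) + 1.4·(37.8) + 23·(-95.0) = -2593.58
Σ gᵢ = 13 + 1.4 + 23 = 37.4
Vm = -2593.58 / 37.4 = -69.35 mV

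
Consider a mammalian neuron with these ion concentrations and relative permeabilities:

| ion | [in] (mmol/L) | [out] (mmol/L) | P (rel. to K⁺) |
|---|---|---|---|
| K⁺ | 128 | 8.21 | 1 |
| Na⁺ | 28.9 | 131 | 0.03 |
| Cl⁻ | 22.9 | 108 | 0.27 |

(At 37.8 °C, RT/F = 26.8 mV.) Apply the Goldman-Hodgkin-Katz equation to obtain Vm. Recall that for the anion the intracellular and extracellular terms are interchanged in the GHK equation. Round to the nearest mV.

-58 mV

Vm = 26.8 · ln[(Σ P·[cation]ₒ + Σ P·[anion]ᵢ) / (Σ P·[cation]ᵢ + Σ P·[anion]ₒ)]
Numerator = 1×8.21 + 0.03×131 + 0.27×22.9 = 18.32
Denominator = 1×128 + 0.03×28.9 + 0.27×108 = 158
Vm = 26.8 · ln(0.11595) = 26.8 × (-2.1546) = -57.74 mV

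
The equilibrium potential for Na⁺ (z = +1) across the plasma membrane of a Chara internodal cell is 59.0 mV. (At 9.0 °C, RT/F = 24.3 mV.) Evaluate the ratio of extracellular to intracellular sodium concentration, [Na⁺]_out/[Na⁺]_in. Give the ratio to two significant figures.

ln([out]/[in]) = E·z/(24.3) = 59.0 × 1 / 24.3 = 2.4280
[out]/[in] = e^(2.4280) = 11.34

11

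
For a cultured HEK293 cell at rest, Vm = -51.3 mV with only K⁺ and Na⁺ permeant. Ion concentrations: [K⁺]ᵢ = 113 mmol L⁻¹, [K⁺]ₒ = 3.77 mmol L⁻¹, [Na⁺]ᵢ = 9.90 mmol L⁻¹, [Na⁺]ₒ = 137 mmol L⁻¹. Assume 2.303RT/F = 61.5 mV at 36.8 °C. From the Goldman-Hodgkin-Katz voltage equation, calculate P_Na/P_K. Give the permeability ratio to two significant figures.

Let α = P_Na/P_K. GHK: Vm = 61.5·log₁₀[(Kₒ + α·Naₒ)/(Kᵢ + α·Naᵢ)].
10^(Vm/61.5) = 10^(-51.3/61.5) = 0.14651
So 0.14651·(Kᵢ + α·Naᵢ) = Kₒ + α·Naₒ → α = (0.14651·113.0 − 3.77) / (137.0 − 0.14651·9.9)
α = (16.56 − 3.77) / (137.0 − 1.45) = 12.79/135.5 = 0.09432

0.094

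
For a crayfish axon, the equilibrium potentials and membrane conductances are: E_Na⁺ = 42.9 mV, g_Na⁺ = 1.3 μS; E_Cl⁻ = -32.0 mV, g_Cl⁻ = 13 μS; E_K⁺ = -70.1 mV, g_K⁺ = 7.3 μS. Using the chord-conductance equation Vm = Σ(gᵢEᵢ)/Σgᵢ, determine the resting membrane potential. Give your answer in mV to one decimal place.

-40.4 mV

Σ gᵢEᵢ = 1.3·(42.9) + 13·(-32.0) + 7.3·(-70.1) = -871.96
Σ gᵢ = 1.3 + 13 + 7.3 = 21.6
Vm = -871.96 / 21.6 = -40.37 mV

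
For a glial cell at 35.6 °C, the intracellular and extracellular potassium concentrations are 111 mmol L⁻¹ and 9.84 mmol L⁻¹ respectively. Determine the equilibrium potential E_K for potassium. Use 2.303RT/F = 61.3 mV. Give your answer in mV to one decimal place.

E = (61.3/z) · log₁₀([K⁺]_out/[K⁺]_in) with z = +1.
= (61.3/1) · log₁₀(9.84/111) = 61.30 · log₁₀(0.08865)
= 61.30 · (-1.0523) = -64.51 mV

-64.5 mV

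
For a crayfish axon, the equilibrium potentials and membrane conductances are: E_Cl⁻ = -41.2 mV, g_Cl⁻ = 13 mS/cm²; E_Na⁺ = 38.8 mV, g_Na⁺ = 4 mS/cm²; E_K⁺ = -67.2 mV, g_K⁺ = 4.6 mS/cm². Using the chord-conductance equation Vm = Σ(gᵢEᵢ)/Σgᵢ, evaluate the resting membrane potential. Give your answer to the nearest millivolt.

Σ gᵢEᵢ = 13·(-41.2) + 4·(38.8) + 4.6·(-67.2) = -689.52
Σ gᵢ = 13 + 4 + 4.6 = 21.6
Vm = -689.52 / 21.6 = -31.92 mV

-32 mV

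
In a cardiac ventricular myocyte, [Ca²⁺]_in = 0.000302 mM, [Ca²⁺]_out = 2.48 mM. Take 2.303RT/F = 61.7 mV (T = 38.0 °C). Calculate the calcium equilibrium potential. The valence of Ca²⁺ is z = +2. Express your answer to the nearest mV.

E = (61.7/z) · log₁₀([Ca²⁺]_out/[Ca²⁺]_in) with z = +2.
= (61.7/2) · log₁₀(2.48/0.000302) = 30.85 · log₁₀(8212)
= 30.85 · (3.9144) = 120.76 mV

121 mV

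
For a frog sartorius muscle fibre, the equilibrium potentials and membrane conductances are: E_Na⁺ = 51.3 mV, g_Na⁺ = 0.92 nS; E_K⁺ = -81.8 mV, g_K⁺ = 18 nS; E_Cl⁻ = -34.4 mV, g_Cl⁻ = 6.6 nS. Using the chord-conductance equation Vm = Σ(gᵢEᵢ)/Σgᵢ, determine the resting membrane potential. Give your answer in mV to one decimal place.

-64.7 mV

Σ gᵢEᵢ = 0.92·(51.3) + 18·(-81.8) + 6.6·(-34.4) = -1652.24
Σ gᵢ = 0.92 + 18 + 6.6 = 25.52
Vm = -1652.24 / 25.52 = -64.74 mV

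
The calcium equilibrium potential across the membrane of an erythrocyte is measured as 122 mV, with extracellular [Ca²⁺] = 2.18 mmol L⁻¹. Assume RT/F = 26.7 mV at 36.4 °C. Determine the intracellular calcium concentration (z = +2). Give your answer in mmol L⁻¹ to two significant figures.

0.00023 mmol L⁻¹

Nernst: E = (26.7/2) · ln([out]/[in]), so ln([out]/[in]) = 122.0 × 2 / 26.7 = 9.1386.
[out]/[in] = e^(9.1386) = 9308.
[in] = 2.18 / 9308 = 0.0002342 mmol L⁻¹.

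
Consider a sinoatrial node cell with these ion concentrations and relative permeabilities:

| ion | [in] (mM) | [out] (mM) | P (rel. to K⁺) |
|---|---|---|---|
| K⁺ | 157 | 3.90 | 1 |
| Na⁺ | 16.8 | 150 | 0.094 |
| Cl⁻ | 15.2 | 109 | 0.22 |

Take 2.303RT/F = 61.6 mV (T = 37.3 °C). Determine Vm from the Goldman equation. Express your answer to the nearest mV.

-57 mV

Vm = 61.6 · log₁₀[(Σ P·[cation]ₒ + Σ P·[anion]ᵢ) / (Σ P·[cation]ᵢ + Σ P·[anion]ₒ)]
Numerator = 1×3.90 + 0.094×150 + 0.22×15.2 = 21.34
Denominator = 1×157 + 0.094×16.8 + 0.22×109 = 182.6
Vm = 61.6 · log₁₀(0.11692) = 61.6 × (-0.9321) = -57.42 mV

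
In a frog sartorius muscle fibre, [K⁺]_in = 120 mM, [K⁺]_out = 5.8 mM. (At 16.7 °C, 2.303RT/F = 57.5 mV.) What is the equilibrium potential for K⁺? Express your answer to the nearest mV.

E = (57.5/z) · log₁₀([K⁺]_out/[K⁺]_in) with z = +1.
= (57.5/1) · log₁₀(5.8/120) = 57.50 · log₁₀(0.04833)
= 57.50 · (-1.3158) = -75.66 mV

-76 mV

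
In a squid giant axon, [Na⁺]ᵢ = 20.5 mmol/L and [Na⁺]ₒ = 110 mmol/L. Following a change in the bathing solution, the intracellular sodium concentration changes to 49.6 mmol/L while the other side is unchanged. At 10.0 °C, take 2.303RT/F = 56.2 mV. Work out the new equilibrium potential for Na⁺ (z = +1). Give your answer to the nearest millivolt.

19 mV

After the shift: [Na⁺]_out = 110, [Na⁺]_in = 49.6 mmol/L.
E_new = (56.2/1)·log₁₀(110/49.6) = 56.20 · (0.3459) = 19.44 mV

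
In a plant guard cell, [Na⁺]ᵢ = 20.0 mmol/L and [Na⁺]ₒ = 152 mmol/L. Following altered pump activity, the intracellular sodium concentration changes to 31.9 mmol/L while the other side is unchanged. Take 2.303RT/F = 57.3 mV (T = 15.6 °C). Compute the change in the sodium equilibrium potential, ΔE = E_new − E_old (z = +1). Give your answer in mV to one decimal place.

-11.6 mV

E_old = (57.3/1)·log₁₀(152/20.0) = 50.47 mV
E_new = (57.3/1)·log₁₀(152/31.9) = 38.85 mV
ΔE = 38.85 − (50.47) = -11.62 mV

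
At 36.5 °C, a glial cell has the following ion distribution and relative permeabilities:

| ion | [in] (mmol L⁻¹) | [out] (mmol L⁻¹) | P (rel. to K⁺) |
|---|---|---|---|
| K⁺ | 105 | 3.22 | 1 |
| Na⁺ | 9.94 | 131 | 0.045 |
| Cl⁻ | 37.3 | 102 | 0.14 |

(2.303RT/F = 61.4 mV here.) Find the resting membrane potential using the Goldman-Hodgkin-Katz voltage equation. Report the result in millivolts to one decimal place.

Vm = 61.4 · log₁₀[(Σ P·[cation]ₒ + Σ P·[anion]ᵢ) / (Σ P·[cation]ᵢ + Σ P·[anion]ₒ)]
Numerator = 1×3.22 + 0.045×131 + 0.14×37.3 = 14.34
Denominator = 1×105 + 0.045×9.94 + 0.14×102 = 119.7
Vm = 61.4 · log₁₀(0.11975) = 61.4 × (-0.9217) = -56.59 mV

-56.6 mV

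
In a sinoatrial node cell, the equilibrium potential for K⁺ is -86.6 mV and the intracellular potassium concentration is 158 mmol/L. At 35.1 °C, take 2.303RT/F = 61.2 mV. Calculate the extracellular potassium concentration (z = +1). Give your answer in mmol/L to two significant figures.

6.1 mmol/L

Nernst: E = (61.2/1) · log₁₀([out]/[in]), so log₁₀([out]/[in]) = -86.6 × 1 / 61.2 = -1.4150.
[out]/[in] = 10^(-1.4150) = 0.03846.
[out] = 0.03846 × 158 = 6.076 mmol/L.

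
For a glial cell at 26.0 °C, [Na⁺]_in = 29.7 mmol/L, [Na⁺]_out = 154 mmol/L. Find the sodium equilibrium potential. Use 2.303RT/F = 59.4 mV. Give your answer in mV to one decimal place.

42.5 mV

E = (59.4/z) · log₁₀([Na⁺]_out/[Na⁺]_in) with z = +1.
= (59.4/1) · log₁₀(154/29.7) = 59.40 · log₁₀(5.185)
= 59.40 · (0.7148) = 42.46 mV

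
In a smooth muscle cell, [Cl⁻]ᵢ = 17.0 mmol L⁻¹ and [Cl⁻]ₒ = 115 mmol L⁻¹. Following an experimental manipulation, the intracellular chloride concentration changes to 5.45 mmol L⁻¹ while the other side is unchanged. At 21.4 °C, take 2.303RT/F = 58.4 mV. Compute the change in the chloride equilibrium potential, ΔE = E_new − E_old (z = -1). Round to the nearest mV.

-29 mV

E_old = (58.4/-1)·log₁₀(115/17.0) = -48.49 mV
E_new = (58.4/-1)·log₁₀(115/5.45) = -77.34 mV
ΔE = -77.34 − (-48.49) = -28.85 mV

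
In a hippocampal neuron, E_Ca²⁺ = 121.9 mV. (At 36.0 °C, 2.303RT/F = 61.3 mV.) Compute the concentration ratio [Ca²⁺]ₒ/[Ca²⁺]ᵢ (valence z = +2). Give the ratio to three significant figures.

log₁₀([out]/[in]) = E·z/(61.3) = 121.9 × 2 / 61.3 = 3.9772
[out]/[in] = 10^(3.9772) = 9488

9490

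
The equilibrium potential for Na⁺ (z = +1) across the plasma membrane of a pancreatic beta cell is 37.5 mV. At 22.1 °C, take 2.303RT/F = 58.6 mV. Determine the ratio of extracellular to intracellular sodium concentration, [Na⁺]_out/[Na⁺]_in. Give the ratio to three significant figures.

4.36

log₁₀([out]/[in]) = E·z/(58.6) = 37.5 × 1 / 58.6 = 0.6399
[out]/[in] = 10^(0.6399) = 4.364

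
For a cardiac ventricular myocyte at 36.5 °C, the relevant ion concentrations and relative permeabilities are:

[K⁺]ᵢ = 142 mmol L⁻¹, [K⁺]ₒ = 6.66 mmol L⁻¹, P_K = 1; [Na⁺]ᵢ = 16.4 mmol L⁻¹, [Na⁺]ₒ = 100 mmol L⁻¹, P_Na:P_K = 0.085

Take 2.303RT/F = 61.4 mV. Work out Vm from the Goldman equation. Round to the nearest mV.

-60 mV

Vm = 61.4 · log₁₀[(Σ P·[cation]ₒ + Σ P·[anion]ᵢ) / (Σ P·[cation]ᵢ + Σ P·[anion]ₒ)]
Numerator = 1×6.66 + 0.085×100 = 15.16
Denominator = 1×142 + 0.085×16.4 = 143.4
Vm = 61.4 · log₁₀(0.10572) = 61.4 × (-0.9758) = -59.92 mV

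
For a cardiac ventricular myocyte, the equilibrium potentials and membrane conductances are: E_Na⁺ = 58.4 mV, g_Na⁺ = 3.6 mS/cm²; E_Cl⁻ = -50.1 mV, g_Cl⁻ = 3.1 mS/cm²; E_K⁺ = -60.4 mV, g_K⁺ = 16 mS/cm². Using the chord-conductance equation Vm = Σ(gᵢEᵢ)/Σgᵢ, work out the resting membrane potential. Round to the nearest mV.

-40 mV

Σ gᵢEᵢ = 3.6·(58.4) + 3.1·(-50.1) + 16·(-60.4) = -911.47
Σ gᵢ = 3.6 + 3.1 + 16 = 22.7
Vm = -911.47 / 22.7 = -40.15 mV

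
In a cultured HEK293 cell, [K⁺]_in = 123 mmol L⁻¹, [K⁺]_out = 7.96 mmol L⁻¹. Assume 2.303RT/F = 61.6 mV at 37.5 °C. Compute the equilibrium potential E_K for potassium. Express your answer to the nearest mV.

-73 mV

E = (61.6/z) · log₁₀([K⁺]_out/[K⁺]_in) with z = +1.
= (61.6/1) · log₁₀(7.96/123) = 61.60 · log₁₀(0.06472)
= 61.60 · (-1.1890) = -73.24 mV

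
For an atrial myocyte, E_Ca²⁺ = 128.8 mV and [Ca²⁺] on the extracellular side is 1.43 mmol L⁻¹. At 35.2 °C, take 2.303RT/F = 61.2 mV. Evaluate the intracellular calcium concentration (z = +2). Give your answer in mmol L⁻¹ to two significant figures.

Nernst: E = (61.2/2) · log₁₀([out]/[in]), so log₁₀([out]/[in]) = 128.8 × 2 / 61.2 = 4.2092.
[out]/[in] = 10^(4.2092) = 1.619e+04.
[in] = 1.43 / 1.619e+04 = 8.835e-05 mmol L⁻¹.

0.000088 mmol L⁻¹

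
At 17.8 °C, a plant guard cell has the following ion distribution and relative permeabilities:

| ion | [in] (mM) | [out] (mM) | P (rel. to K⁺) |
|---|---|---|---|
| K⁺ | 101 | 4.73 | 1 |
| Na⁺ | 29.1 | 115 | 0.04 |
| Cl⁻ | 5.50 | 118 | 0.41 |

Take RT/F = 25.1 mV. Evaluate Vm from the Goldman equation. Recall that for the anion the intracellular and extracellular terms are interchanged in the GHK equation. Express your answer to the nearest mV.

-64 mV

Vm = 25.1 · ln[(Σ P·[cation]ₒ + Σ P·[anion]ᵢ) / (Σ P·[cation]ᵢ + Σ P·[anion]ₒ)]
Numerator = 1×4.73 + 0.04×115 + 0.41×5.50 = 11.59
Denominator = 1×101 + 0.04×29.1 + 0.41×118 = 150.5
Vm = 25.1 · ln(0.076954) = 25.1 × (-2.5645) = -64.37 mV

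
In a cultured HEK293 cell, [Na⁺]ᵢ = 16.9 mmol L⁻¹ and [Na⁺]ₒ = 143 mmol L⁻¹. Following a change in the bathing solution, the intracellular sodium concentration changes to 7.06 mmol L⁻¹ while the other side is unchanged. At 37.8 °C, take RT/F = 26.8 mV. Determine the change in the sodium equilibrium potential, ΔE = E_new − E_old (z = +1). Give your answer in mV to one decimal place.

E_old = (26.8/1)·ln(143/16.9) = 57.23 mV
E_new = (26.8/1)·ln(143/7.06) = 80.63 mV
ΔE = 80.63 − (57.23) = 23.39 mV

23.4 mV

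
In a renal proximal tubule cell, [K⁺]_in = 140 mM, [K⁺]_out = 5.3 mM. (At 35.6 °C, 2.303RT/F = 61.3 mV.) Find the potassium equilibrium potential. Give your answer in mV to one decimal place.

-87.2 mV

E = (61.3/z) · log₁₀([K⁺]_out/[K⁺]_in) with z = +1.
= (61.3/1) · log₁₀(5.3/140) = 61.30 · log₁₀(0.03786)
= 61.30 · (-1.4219) = -87.16 mV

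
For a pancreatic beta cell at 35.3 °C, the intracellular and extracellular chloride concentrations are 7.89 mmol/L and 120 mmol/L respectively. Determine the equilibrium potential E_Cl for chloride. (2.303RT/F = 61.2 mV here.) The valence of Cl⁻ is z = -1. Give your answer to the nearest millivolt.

E = (61.2/z) · log₁₀([Cl⁻]_out/[Cl⁻]_in) with z = -1.
For an anion, dividing by z = -1 reverses the sign.
= (61.2/-1) · log₁₀(120/7.89) = -61.20 · log₁₀(15.21)
= -61.20 · (1.1821) = -72.34 mV

-72 mV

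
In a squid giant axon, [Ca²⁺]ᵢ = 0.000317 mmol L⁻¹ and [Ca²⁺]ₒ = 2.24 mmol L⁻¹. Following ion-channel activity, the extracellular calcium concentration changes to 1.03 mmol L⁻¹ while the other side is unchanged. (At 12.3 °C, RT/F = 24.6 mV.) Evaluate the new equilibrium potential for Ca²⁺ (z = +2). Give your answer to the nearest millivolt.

After the shift: [Ca²⁺]_out = 1.03, [Ca²⁺]_in = 0.000317 mmol L⁻¹.
E_new = (24.6/2)·ln(1.03/0.000317) = 12.30 · (8.0862) = 99.46 mV

99 mV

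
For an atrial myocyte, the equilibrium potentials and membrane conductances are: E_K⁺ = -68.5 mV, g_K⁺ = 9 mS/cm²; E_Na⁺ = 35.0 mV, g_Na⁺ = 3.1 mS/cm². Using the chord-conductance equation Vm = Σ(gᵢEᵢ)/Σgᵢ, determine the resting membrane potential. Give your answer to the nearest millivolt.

Σ gᵢEᵢ = 9·(-68.5) + 3.1·(35.0) = -508.00
Σ gᵢ = 9 + 3.1 = 12.1
Vm = -508.00 / 12.1 = -41.98 mV

-42 mV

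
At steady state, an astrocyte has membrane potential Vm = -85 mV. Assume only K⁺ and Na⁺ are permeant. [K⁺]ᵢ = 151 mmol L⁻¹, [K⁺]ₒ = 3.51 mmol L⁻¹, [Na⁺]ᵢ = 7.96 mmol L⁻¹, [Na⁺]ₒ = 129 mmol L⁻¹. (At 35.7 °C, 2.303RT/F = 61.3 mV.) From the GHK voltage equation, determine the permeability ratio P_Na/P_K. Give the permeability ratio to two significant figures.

Let α = P_Na/P_K. GHK: Vm = 61.3·log₁₀[(Kₒ + α·Naₒ)/(Kᵢ + α·Naᵢ)].
10^(Vm/61.3) = 10^(-85.0/61.3) = 0.041056
So 0.041056·(Kᵢ + α·Naᵢ) = Kₒ + α·Naₒ → α = (0.041056·151.0 − 3.51) / (129.0 − 0.041056·7.96)
α = (6.199 − 3.51) / (129.0 − 0.3268) = 2.689/128.7 = 0.0209

0.021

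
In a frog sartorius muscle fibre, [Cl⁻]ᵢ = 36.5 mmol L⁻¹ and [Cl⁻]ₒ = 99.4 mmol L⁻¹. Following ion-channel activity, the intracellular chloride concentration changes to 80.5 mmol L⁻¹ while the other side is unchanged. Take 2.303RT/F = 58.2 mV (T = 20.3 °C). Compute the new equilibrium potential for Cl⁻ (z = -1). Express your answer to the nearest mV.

After the shift: [Cl⁻]_out = 99.4, [Cl⁻]_in = 80.5 mmol L⁻¹.
E_new = (58.2/-1)·log₁₀(99.4/80.5) = -58.20 · (0.0916) = -5.33 mV

-5 mV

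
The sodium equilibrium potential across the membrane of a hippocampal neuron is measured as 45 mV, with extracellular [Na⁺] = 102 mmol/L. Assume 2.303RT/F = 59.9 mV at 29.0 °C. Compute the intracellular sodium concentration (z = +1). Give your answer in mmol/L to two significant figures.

Nernst: E = (59.9/1) · log₁₀([out]/[in]), so log₁₀([out]/[in]) = 45.0 × 1 / 59.9 = 0.7513.
[out]/[in] = 10^(0.7513) = 5.64.
[in] = 102 / 5.64 = 18.09 mmol/L.

18 mmol/L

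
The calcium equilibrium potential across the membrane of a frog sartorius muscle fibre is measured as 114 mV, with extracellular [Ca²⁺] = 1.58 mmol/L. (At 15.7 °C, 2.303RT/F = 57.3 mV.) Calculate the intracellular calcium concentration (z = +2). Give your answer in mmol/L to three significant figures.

Nernst: E = (57.3/2) · log₁₀([out]/[in]), so log₁₀([out]/[in]) = 114.0 × 2 / 57.3 = 3.9791.
[out]/[in] = 10^(3.9791) = 9529.
[in] = 1.58 / 9529 = 0.0001658 mmol/L.

0.000166 mmol/L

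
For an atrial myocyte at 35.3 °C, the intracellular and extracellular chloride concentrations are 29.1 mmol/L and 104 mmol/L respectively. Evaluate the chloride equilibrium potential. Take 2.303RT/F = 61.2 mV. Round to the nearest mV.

E = (61.2/z) · log₁₀([Cl⁻]_out/[Cl⁻]_in) with z = -1.
For an anion, dividing by z = -1 reverses the sign.
= (61.2/-1) · log₁₀(104/29.1) = -61.20 · log₁₀(3.574)
= -61.20 · (0.5531) = -33.85 mV

-34 mV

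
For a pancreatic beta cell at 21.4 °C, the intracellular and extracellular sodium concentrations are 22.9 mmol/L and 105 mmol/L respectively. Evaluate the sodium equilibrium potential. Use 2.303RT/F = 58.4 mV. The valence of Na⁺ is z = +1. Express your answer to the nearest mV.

E = (58.4/z) · log₁₀([Na⁺]_out/[Na⁺]_in) with z = +1.
= (58.4/1) · log₁₀(105/22.9) = 58.40 · log₁₀(4.585)
= 58.40 · (0.6614) = 38.62 mV

39 mV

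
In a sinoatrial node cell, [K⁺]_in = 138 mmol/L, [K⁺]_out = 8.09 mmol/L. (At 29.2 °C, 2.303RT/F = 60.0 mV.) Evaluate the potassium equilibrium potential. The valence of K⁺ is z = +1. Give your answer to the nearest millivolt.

E = (60.0/z) · log₁₀([K⁺]_out/[K⁺]_in) with z = +1.
= (60.0/1) · log₁₀(8.09/138) = 60.00 · log₁₀(0.05862)
= 60.00 · (-1.2319) = -73.92 mV

-74 mV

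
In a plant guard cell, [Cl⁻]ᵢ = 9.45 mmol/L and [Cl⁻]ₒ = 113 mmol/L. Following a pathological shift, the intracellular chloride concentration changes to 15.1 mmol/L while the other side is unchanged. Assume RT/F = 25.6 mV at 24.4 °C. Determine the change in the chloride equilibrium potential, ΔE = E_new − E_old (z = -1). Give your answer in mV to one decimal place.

E_old = (25.6/-1)·ln(113/9.45) = -63.52 mV
E_new = (25.6/-1)·ln(113/15.1) = -51.52 mV
ΔE = -51.52 − (-63.52) = 12.00 mV

12.0 mV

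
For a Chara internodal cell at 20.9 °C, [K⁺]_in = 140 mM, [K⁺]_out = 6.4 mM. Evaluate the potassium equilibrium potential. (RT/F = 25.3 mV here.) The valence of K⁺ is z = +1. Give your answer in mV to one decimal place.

E = (25.3/z) · ln([K⁺]_out/[K⁺]_in) with z = +1.
= (25.3/1) · ln(6.4/140) = 25.30 · ln(0.04571)
= 25.30 · (-3.0853) = -78.06 mV

-78.1 mV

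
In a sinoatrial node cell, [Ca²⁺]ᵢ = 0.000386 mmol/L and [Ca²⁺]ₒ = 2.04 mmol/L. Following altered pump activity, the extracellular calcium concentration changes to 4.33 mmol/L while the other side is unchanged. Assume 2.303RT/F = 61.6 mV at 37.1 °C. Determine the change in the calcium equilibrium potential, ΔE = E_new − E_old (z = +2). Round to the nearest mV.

E_old = (61.6/2)·log₁₀(2.04/0.000386) = 114.67 mV
E_new = (61.6/2)·log₁₀(4.33/0.000386) = 124.74 mV
ΔE = 124.74 − (114.67) = 10.07 mV

10 mV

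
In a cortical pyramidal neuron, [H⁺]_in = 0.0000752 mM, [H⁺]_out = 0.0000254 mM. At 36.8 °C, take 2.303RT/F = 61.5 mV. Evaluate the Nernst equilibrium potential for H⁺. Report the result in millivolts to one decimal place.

-29.0 mV

E = (61.5/z) · log₁₀([H⁺]_out/[H⁺]_in) with z = +1.
= (61.5/1) · log₁₀(0.0000254/0.0000752) = 61.50 · log₁₀(0.3378)
= 61.50 · (-0.4714) = -28.99 mV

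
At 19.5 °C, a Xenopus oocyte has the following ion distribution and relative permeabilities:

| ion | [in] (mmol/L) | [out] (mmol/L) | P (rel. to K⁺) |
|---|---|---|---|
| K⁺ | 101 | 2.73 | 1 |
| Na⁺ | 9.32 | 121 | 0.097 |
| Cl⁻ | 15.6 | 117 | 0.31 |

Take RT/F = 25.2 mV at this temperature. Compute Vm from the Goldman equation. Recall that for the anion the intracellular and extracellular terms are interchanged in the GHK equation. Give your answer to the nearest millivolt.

-50 mV

Vm = 25.2 · ln[(Σ P·[cation]ₒ + Σ P·[anion]ᵢ) / (Σ P·[cation]ᵢ + Σ P·[anion]ₒ)]
Numerator = 1×2.73 + 0.097×121 + 0.31×15.6 = 19.3
Denominator = 1×101 + 0.097×9.32 + 0.31×117 = 138.2
Vm = 25.2 · ln(0.1397) = 25.2 × (-1.9683) = -49.60 mV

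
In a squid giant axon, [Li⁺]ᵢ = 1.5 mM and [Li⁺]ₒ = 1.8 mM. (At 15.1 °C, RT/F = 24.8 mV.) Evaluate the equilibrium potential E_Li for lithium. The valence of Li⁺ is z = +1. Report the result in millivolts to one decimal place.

E = (24.8/z) · ln([Li⁺]_out/[Li⁺]_in) with z = +1.
= (24.8/1) · ln(1.8/1.5) = 24.80 · ln(1.2)
= 24.80 · (0.1823) = 4.52 mV

4.5 mV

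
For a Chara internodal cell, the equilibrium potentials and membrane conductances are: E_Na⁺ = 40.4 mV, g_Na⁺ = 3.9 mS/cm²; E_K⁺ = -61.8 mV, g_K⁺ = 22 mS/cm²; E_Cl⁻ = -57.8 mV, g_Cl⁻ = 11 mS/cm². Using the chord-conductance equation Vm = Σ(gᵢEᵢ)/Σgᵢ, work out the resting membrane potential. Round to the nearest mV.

Σ gᵢEᵢ = 3.9·(40.4) + 22·(-61.8) + 11·(-57.8) = -1837.84
Σ gᵢ = 3.9 + 22 + 11 = 36.9
Vm = -1837.84 / 36.9 = -49.81 mV

-50 mV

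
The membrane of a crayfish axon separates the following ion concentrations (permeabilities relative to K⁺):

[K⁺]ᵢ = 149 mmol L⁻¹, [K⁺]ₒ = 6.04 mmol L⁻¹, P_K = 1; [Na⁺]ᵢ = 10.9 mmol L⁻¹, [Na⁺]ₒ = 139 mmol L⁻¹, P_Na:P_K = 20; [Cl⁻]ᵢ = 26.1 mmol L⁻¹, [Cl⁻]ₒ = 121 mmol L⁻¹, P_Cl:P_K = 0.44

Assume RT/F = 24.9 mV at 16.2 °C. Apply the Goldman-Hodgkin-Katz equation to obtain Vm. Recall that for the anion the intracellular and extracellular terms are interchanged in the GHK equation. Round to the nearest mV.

47 mV

Vm = 24.9 · ln[(Σ P·[cation]ₒ + Σ P·[anion]ᵢ) / (Σ P·[cation]ᵢ + Σ P·[anion]ₒ)]
Numerator = 1×6.04 + 20×139 + 0.44×26.1 = 2798
Denominator = 1×149 + 20×10.9 + 0.44×121 = 420.2
Vm = 24.9 · ln(6.657) = 24.9 × (1.8957) = 47.20 mV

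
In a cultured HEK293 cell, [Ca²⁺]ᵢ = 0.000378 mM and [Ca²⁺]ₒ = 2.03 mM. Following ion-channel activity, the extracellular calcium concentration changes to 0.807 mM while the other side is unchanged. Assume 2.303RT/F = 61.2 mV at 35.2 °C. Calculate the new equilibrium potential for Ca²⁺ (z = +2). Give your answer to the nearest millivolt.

After the shift: [Ca²⁺]_out = 0.807, [Ca²⁺]_in = 0.000378 mM.
E_new = (61.2/2)·log₁₀(0.807/0.000378) = 30.60 · (3.3294) = 101.88 mV

102 mV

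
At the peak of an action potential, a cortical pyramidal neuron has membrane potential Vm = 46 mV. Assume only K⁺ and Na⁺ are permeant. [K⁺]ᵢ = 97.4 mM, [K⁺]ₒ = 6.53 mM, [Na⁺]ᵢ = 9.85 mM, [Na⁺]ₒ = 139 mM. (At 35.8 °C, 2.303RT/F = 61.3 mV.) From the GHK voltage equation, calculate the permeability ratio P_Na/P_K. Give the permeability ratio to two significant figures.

6.5

Let α = P_Na/P_K. GHK: Vm = 61.3·log₁₀[(Kₒ + α·Naₒ)/(Kᵢ + α·Naᵢ)].
10^(Vm/61.3) = 10^(46.0/61.3) = 5.6287
So 5.6287·(Kᵢ + α·Naᵢ) = Kₒ + α·Naₒ → α = (5.6287·97.4 − 6.53) / (139.0 − 5.6287·9.85)
α = (548.2 − 6.53) / (139.0 − 55.44) = 541.7/83.56 = 6.483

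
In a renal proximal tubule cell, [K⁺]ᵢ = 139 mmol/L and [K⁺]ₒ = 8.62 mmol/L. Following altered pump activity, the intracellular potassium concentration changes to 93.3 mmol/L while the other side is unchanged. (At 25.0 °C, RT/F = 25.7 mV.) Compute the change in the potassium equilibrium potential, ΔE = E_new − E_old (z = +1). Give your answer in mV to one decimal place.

10.2 mV

E_old = (25.7/1)·ln(8.62/139) = -71.46 mV
E_new = (25.7/1)·ln(8.62/93.3) = -61.21 mV
ΔE = -61.21 − (-71.46) = 10.25 mV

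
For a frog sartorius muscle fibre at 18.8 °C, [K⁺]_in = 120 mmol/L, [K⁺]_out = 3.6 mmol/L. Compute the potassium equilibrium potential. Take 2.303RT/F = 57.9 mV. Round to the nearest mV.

-88 mV

E = (57.9/z) · log₁₀([K⁺]_out/[K⁺]_in) with z = +1.
= (57.9/1) · log₁₀(3.6/120) = 57.90 · log₁₀(0.03)
= 57.90 · (-1.5229) = -88.17 mV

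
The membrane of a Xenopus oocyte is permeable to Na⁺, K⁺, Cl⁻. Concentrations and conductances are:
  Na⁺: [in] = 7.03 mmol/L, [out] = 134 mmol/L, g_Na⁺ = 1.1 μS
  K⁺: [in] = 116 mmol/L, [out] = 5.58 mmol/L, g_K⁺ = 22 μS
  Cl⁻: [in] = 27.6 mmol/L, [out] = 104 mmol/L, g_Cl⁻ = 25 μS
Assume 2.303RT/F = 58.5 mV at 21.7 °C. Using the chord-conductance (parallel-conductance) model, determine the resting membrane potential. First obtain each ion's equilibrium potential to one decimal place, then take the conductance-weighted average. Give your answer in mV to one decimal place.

E_Na⁺ = (58.5/1)·log₁₀(134/7.03) = 74.9 mV
E_K⁺ = (58.5/1)·log₁₀(5.58/116) = -77.1 mV
E_Cl⁻ = (58.5/-1)·log₁₀(104/27.6) = -33.7 mV
Vm = (Σ gᵢEᵢ)/(Σ gᵢ) = (1.1·74.9 + 22·-77.1 + 25·-33.7) / (1.1 + 22 + 25)
= -2456.31 / 48.1 = -51.07 mV

-51.1 mV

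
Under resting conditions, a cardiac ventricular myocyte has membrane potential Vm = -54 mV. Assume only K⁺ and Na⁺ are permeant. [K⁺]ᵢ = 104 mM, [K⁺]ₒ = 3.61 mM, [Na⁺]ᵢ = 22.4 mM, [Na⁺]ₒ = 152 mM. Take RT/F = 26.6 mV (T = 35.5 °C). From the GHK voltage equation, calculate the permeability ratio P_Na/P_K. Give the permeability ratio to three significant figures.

Let α = P_Na/P_K. GHK: Vm = 26.6·ln[(Kₒ + α·Naₒ)/(Kᵢ + α·Naᵢ)].
e^(Vm/26.6) = e^(-54.0/26.6) = 0.13133
So 0.13133·(Kᵢ + α·Naᵢ) = Kₒ + α·Naₒ → α = (0.13133·104.0 − 3.61) / (152.0 − 0.13133·22.4)
α = (13.66 − 3.61) / (152.0 − 2.942) = 10.05/149.1 = 0.06741

0.0674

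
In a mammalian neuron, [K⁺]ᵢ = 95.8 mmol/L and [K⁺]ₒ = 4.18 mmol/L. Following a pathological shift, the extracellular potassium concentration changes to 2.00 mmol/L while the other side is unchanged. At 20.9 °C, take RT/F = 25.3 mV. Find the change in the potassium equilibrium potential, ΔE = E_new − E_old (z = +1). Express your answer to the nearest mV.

-19 mV

E_old = (25.3/1)·ln(4.18/95.8) = -79.24 mV
E_new = (25.3/1)·ln(2.00/95.8) = -97.89 mV
ΔE = -97.89 − (-79.24) = -18.65 mV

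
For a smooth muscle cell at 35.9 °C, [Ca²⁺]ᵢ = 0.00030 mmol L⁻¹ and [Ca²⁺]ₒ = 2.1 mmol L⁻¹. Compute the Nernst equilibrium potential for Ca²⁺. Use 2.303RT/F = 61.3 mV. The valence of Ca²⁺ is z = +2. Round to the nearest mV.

E = (61.3/z) · log₁₀([Ca²⁺]_out/[Ca²⁺]_in) with z = +2.
= (61.3/2) · log₁₀(2.1/0.00030) = 30.65 · log₁₀(7000)
= 30.65 · (3.8451) = 117.85 mV

118 mV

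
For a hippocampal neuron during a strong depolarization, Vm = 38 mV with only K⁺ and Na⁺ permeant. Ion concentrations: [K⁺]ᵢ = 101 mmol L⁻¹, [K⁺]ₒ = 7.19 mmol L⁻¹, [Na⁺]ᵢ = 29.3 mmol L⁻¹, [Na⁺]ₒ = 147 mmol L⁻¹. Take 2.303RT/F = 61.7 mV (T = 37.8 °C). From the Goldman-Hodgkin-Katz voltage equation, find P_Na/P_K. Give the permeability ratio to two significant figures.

16

Let α = P_Na/P_K. GHK: Vm = 61.7·log₁₀[(Kₒ + α·Naₒ)/(Kᵢ + α·Naᵢ)].
10^(Vm/61.7) = 10^(38.0/61.7) = 4.1294
So 4.1294·(Kᵢ + α·Naᵢ) = Kₒ + α·Naₒ → α = (4.1294·101.0 − 7.19) / (147.0 − 4.1294·29.3)
α = (417.1 − 7.19) / (147.0 − 121) = 409.9/26.01 = 15.76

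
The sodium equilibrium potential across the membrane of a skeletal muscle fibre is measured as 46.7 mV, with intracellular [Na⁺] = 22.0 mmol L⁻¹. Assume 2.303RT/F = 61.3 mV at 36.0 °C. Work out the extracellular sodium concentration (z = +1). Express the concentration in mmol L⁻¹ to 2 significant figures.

130 mmol L⁻¹

Nernst: E = (61.3/1) · log₁₀([out]/[in]), so log₁₀([out]/[in]) = 46.7 × 1 / 61.3 = 0.7618.
[out]/[in] = 10^(0.7618) = 5.779.
[out] = 5.779 × 22.0 = 127.1 mmol L⁻¹.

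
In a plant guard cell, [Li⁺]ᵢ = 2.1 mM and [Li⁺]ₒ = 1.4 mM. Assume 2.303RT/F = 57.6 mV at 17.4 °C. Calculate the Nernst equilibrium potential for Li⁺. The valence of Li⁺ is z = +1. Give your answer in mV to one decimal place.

E = (57.6/z) · log₁₀([Li⁺]_out/[Li⁺]_in) with z = +1.
= (57.6/1) · log₁₀(1.4/2.1) = 57.60 · log₁₀(0.6667)
= 57.60 · (-0.1761) = -10.14 mV

-10.1 mV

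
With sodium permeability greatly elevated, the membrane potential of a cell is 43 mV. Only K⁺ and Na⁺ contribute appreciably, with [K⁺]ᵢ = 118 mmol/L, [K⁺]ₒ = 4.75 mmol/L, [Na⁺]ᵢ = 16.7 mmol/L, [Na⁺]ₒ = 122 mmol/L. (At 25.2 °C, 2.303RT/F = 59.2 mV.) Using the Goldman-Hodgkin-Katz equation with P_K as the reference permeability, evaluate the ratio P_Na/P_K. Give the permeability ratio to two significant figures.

Let α = P_Na/P_K. GHK: Vm = 59.2·log₁₀[(Kₒ + α·Naₒ)/(Kᵢ + α·Naᵢ)].
10^(Vm/59.2) = 10^(43.0/59.2) = 5.3254
So 5.3254·(Kᵢ + α·Naᵢ) = Kₒ + α·Naₒ → α = (5.3254·118.0 − 4.75) / (122.0 − 5.3254·16.7)
α = (628.4 − 4.75) / (122.0 − 88.93) = 623.6/33.07 = 18.86

19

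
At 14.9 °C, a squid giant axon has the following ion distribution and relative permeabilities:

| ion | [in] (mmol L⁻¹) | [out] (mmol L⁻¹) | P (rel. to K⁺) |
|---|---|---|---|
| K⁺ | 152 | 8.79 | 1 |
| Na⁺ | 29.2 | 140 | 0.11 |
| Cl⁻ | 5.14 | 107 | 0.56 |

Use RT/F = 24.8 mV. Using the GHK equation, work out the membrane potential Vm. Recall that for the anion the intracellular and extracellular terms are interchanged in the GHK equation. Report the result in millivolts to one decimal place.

Vm = 24.8 · ln[(Σ P·[cation]ₒ + Σ P·[anion]ᵢ) / (Σ P·[cation]ᵢ + Σ P·[anion]ₒ)]
Numerator = 1×8.79 + 0.11×140 + 0.56×5.14 = 27.07
Denominator = 1×152 + 0.11×29.2 + 0.56×107 = 215.1
Vm = 24.8 · ln(0.12582) = 24.8 × (-2.0729) = -51.41 mV

-51.4 mV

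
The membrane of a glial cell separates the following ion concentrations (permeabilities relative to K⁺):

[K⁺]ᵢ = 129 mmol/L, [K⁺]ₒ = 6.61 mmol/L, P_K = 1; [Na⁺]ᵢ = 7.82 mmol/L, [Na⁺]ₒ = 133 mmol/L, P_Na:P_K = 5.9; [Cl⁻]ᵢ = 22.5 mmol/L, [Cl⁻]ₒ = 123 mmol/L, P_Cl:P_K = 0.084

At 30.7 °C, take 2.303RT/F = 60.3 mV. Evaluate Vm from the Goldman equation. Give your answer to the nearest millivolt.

38 mV

Vm = 60.3 · log₁₀[(Σ P·[cation]ₒ + Σ P·[anion]ᵢ) / (Σ P·[cation]ᵢ + Σ P·[anion]ₒ)]
Numerator = 1×6.61 + 5.9×133 + 0.084×22.5 = 793.2
Denominator = 1×129 + 5.9×7.82 + 0.084×123 = 185.5
Vm = 60.3 · log₁₀(4.2767) = 60.3 × (0.6311) = 38.06 mV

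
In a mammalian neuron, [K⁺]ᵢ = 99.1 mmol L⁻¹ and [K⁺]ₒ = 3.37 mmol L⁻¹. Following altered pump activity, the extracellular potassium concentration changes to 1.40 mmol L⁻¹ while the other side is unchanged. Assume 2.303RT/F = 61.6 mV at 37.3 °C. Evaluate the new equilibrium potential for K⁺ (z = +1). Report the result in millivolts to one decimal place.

After the shift: [K⁺]_out = 1.40, [K⁺]_in = 99.1 mmol L⁻¹.
E_new = (61.6/1)·log₁₀(1.40/99.1) = 61.60 · (-1.8499) = -113.96 mV

-114.0 mV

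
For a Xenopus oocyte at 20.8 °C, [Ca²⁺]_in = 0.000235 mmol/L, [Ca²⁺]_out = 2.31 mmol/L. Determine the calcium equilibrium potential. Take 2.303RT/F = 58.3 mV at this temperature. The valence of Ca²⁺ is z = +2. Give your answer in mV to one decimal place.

116.4 mV

E = (58.3/z) · log₁₀([Ca²⁺]_out/[Ca²⁺]_in) with z = +2.
= (58.3/2) · log₁₀(2.31/0.000235) = 29.15 · log₁₀(9830)
= 29.15 · (3.9925) = 116.38 mV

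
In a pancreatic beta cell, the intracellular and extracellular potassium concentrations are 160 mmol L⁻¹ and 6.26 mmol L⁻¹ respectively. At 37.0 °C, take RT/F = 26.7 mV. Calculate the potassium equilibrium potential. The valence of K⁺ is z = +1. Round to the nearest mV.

E = (26.7/z) · ln([K⁺]_out/[K⁺]_in) with z = +1.
= (26.7/1) · ln(6.26/160) = 26.70 · ln(0.03913)
= 26.70 · (-3.2410) = -86.53 mV

-87 mV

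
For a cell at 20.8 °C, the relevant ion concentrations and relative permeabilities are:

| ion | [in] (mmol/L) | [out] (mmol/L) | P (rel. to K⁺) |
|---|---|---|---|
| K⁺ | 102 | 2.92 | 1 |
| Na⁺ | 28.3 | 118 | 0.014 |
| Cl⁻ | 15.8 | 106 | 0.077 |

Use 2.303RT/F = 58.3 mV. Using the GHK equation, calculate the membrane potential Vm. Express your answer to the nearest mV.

Vm = 58.3 · log₁₀[(Σ P·[cation]ₒ + Σ P·[anion]ᵢ) / (Σ P·[cation]ᵢ + Σ P·[anion]ₒ)]
Numerator = 1×2.92 + 0.014×118 + 0.077×15.8 = 5.789
Denominator = 1×102 + 0.014×28.3 + 0.077×106 = 110.6
Vm = 58.3 · log₁₀(0.052358) = 58.3 × (-1.2810) = -74.68 mV

-75 mV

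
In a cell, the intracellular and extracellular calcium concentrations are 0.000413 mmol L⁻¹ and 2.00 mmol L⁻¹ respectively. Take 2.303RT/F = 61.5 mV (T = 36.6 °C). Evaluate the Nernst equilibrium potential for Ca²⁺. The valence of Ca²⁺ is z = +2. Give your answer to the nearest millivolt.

E = (61.5/z) · log₁₀([Ca²⁺]_out/[Ca²⁺]_in) with z = +2.
= (61.5/2) · log₁₀(2.00/0.000413) = 30.75 · log₁₀(4843)
= 30.75 · (3.6851) = 113.32 mV

113 mV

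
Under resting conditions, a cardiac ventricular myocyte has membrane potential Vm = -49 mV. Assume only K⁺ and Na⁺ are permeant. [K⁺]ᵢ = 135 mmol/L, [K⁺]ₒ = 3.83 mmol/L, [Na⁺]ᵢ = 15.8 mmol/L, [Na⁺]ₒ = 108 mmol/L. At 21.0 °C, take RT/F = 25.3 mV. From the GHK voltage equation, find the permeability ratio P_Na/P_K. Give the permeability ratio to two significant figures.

0.15

Let α = P_Na/P_K. GHK: Vm = 25.3·ln[(Kₒ + α·Naₒ)/(Kᵢ + α·Naᵢ)].
e^(Vm/25.3) = e^(-49.0/25.3) = 0.14417
So 0.14417·(Kᵢ + α·Naᵢ) = Kₒ + α·Naₒ → α = (0.14417·135.0 − 3.83) / (108.0 − 0.14417·15.8)
α = (19.46 − 3.83) / (108.0 − 2.278) = 15.63/105.7 = 0.1479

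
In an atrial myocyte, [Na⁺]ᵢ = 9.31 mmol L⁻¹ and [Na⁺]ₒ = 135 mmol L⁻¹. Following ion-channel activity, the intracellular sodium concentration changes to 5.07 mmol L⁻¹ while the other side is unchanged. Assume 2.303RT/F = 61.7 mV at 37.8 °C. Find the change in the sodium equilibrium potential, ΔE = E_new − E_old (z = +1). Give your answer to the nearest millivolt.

E_old = (61.7/1)·log₁₀(135/9.31) = 71.66 mV
E_new = (61.7/1)·log₁₀(135/5.07) = 87.94 mV
ΔE = 87.94 − (71.66) = 16.29 mV

16 mV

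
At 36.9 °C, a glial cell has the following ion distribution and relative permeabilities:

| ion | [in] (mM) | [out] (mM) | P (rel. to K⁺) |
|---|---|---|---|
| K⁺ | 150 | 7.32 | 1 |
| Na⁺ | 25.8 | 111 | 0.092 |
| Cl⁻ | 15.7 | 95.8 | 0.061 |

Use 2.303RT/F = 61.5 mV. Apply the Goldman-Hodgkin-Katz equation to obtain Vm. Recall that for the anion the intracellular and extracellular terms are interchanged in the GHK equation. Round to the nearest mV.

-57 mV

Vm = 61.5 · log₁₀[(Σ P·[cation]ₒ + Σ P·[anion]ᵢ) / (Σ P·[cation]ᵢ + Σ P·[anion]ₒ)]
Numerator = 1×7.32 + 0.092×111 + 0.061×15.7 = 18.49
Denominator = 1×150 + 0.092×25.8 + 0.061×95.8 = 158.2
Vm = 61.5 · log₁₀(0.11686) = 61.5 × (-0.9323) = -57.34 mV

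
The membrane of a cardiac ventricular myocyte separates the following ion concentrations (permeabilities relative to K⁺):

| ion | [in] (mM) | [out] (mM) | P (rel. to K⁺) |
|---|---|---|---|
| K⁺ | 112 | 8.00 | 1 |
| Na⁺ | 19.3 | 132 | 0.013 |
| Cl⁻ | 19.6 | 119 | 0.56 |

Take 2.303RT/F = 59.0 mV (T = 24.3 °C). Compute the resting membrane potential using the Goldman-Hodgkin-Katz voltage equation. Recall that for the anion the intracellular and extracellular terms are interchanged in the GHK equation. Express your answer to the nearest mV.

-55 mV

Vm = 59.0 · log₁₀[(Σ P·[cation]ₒ + Σ P·[anion]ᵢ) / (Σ P·[cation]ᵢ + Σ P·[anion]ₒ)]
Numerator = 1×8.00 + 0.013×132 + 0.56×19.6 = 20.69
Denominator = 1×112 + 0.013×19.3 + 0.56×119 = 178.9
Vm = 59.0 · log₁₀(0.11567) = 59.0 × (-0.9368) = -55.27 mV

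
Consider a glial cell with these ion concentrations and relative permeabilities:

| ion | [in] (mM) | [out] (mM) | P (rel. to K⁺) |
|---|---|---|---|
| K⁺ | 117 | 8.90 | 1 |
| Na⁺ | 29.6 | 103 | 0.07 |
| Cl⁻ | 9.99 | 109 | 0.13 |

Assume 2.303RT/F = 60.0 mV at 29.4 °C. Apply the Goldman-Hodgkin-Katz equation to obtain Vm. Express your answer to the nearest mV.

-53 mV

Vm = 60.0 · log₁₀[(Σ P·[cation]ₒ + Σ P·[anion]ᵢ) / (Σ P·[cation]ᵢ + Σ P·[anion]ₒ)]
Numerator = 1×8.90 + 0.07×103 + 0.13×9.99 = 17.41
Denominator = 1×117 + 0.07×29.6 + 0.13×109 = 133.2
Vm = 60.0 · log₁₀(0.13065) = 60.0 × (-0.8839) = -53.03 mV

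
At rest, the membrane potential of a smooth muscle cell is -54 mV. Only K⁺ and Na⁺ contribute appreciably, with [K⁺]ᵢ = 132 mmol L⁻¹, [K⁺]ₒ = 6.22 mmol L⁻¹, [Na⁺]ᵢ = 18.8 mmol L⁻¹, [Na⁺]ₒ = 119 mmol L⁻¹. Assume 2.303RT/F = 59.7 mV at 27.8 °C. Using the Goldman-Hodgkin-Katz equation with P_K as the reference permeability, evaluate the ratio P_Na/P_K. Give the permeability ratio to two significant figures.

0.088

Let α = P_Na/P_K. GHK: Vm = 59.7·log₁₀[(Kₒ + α·Naₒ)/(Kᵢ + α·Naᵢ)].
10^(Vm/59.7) = 10^(-54.0/59.7) = 0.12459
So 0.12459·(Kᵢ + α·Naᵢ) = Kₒ + α·Naₒ → α = (0.12459·132.0 − 6.22) / (119.0 − 0.12459·18.8)
α = (16.45 − 6.22) / (119.0 − 2.342) = 10.23/116.7 = 0.08766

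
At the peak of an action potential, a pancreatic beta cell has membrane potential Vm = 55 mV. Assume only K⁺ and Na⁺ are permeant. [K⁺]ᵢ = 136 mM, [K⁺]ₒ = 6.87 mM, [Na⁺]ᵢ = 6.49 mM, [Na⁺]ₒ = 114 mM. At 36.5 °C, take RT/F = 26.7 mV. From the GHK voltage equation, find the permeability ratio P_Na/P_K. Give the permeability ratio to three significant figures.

16.8

Let α = P_Na/P_K. GHK: Vm = 26.7·ln[(Kₒ + α·Naₒ)/(Kᵢ + α·Naᵢ)].
e^(Vm/26.7) = e^(55.0/26.7) = 7.8454
So 7.8454·(Kᵢ + α·Naᵢ) = Kₒ + α·Naₒ → α = (7.8454·136.0 − 6.87) / (114.0 − 7.8454·6.49)
α = (1067 − 6.87) / (114.0 − 50.92) = 1060/63.08 = 16.8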